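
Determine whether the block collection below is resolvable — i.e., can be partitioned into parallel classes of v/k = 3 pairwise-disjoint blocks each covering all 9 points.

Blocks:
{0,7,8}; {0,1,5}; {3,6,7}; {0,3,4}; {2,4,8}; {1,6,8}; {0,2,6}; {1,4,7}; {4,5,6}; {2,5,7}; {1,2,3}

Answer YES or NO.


v = 9, block size k = 3, number of blocks = 11.
For resolvability, blocks must partition into parallel classes of size v/k = 3.
Total blocks must therefore be a multiple of 3: 11 = 3·3 + 2 ⇒ not divisible ✗.
Resolvable? NO.

NO


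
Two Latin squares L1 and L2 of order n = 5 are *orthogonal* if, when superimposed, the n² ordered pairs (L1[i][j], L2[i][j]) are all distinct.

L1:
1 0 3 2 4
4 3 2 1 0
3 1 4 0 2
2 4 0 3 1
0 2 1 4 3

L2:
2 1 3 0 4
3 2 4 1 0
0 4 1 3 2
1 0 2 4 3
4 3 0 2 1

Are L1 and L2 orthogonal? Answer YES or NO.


Form the n² = 25 superimposed pairs (L1[i][j], L2[i][j]), row by row (rows and columns indexed from 0):
row 0: (1,2) (0,1) (3,3) (2,0) (4,4)
row 1: (4,3) (3,2) (2,4) (1,1) (0,0)
row 2: (3,0) (1,4) (4,1) (0,3) (2,2)
row 3: (2,1) (4,0) (0,2) (3,4) (1,3)
row 4: (0,4) (2,3) (1,0) (4,2) (3,1)
Orthogonality requires all 25 pairs distinct.
Check by first coordinate: for each symbol s of L1, list the L2 entries in the n cells where L1 = s; they must all differ.
  L1 = 0: L2 entries (in reading order) 1, 0, 3, 2, 4 — all 5 distinct ✓
  L1 = 1: L2 entries (in reading order) 2, 1, 4, 3, 0 — all 5 distinct ✓
  L1 = 2: L2 entries (in reading order) 0, 4, 2, 1, 3 — all 5 distinct ✓
  L1 = 3: L2 entries (in reading order) 3, 2, 0, 4, 1 — all 5 distinct ✓
  L1 = 4: L2 entries (in reading order) 4, 3, 1, 0, 2 — all 5 distinct ✓
Every symbol of L1 meets every symbol of L2 exactly once, so all 25 pairs are distinct (25 of 25).
Conclusion: YES.

YES


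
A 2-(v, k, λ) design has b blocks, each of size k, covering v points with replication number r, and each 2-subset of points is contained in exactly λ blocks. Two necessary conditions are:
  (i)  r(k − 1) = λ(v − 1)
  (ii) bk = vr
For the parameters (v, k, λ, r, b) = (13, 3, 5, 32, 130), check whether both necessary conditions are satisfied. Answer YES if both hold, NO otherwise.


Condition (i): r(k − 1) = 32·2 = 64; λ(v − 1) = 5·12 = 60. Match? NO.
Condition (ii): bk = 130·3 = 390; vr = 13·32 = 416. Match? NO.
Both conditions hold? NO.

NO


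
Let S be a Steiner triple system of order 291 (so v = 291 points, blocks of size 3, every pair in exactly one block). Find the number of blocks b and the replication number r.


An STS(v) is a 2-(v, 3, 1) BIBD: block size k = 3, λ = 1.
Replication: r(k − 1) = λ(v − 1) ⇒ r·2 = 291 − 1 = 290 ⇒ r = 145.
Block count: bk = vr ⇒ b·3 = 291·145 = 42195 ⇒ b = 14065.

r = 145, b = 14065.


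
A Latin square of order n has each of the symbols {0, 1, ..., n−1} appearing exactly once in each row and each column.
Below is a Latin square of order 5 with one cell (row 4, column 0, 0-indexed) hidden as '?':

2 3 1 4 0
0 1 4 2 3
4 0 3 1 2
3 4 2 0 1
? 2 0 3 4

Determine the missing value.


Row 4 contains symbols [0, 2, 3, 4] — missing [1].
Column 0 contains symbols [0, 2, 3, 4] — missing [1].
The missing symbol must appear in both missing sets; intersection = [1].
Therefore the hidden value is 1.

Missing value = 1.


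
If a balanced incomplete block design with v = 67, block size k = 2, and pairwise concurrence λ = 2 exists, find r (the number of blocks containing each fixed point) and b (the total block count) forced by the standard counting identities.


Any 2-(v, k, λ) BIBD satisfies two necessary conditions:
  (i)  Each point sits in r blocks, and counting incidences through any fixed point gives r(k − 1) = λ(v − 1), so r = λ(v − 1)/(k − 1).
  (ii) Total incidences bk = vr, so b = vr/k.
Step 1: r = λ(v − 1)/(k − 1) = 2·(67 − 1)/(2 − 1) = 2·66/1 = 132/1 = 132.
Step 2: b = vr/k = 67·132/2 = 8844/2 = 4422.
Check integrality: r = 132 ∈ Z ✓, b = 4422 ∈ Z ✓.
(These identities are necessary conditions: they determine r and b for any design with these parameters, but do not by themselves prove that one exists.)

r = 132, b = 4422.


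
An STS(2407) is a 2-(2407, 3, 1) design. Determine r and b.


An STS(v) is a 2-(v, 3, 1) BIBD: block size k = 3, λ = 1.
Replication: r(k − 1) = λ(v − 1) ⇒ r·2 = 2407 − 1 = 2406 ⇒ r = 1203.
Block count: bk = vr ⇒ b·3 = 2407·1203 = 2895621 ⇒ b = 965207.

r = 1203, b = 965207.


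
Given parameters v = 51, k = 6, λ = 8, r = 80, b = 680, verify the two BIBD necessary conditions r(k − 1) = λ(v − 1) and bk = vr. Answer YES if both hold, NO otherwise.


Condition (i): r(k − 1) = 80·5 = 400; λ(v − 1) = 8·50 = 400. Match? YES.
Condition (ii): bk = 680·6 = 4080; vr = 51·80 = 4080. Match? YES.
Both conditions hold? YES.

YES


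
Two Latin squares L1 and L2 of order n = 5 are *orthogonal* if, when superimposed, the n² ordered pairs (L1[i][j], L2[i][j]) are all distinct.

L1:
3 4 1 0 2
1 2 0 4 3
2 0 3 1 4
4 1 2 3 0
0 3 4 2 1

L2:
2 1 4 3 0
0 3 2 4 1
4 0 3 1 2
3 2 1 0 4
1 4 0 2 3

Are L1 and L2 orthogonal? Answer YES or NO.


Form the n² = 25 superimposed pairs (L1[i][j], L2[i][j]), row by row (rows and columns indexed from 0):
row 0: (3,2) (4,1) (1,4) (0,3) (2,0)
row 1: (1,0) (2,3) (0,2) (4,4) (3,1)
row 2: (2,4) (0,0) (3,3) (1,1) (4,2)
row 3: (4,3) (1,2) (2,1) (3,0) (0,4)
row 4: (0,1) (3,4) (4,0) (2,2) (1,3)
Orthogonality requires all 25 pairs distinct.
Check by first coordinate: for each symbol s of L1, list the L2 entries in the n cells where L1 = s; they must all differ.
  L1 = 0: L2 entries (in reading order) 3, 2, 0, 4, 1 — all 5 distinct ✓
  L1 = 1: L2 entries (in reading order) 4, 0, 1, 2, 3 — all 5 distinct ✓
  L1 = 2: L2 entries (in reading order) 0, 3, 4, 1, 2 — all 5 distinct ✓
  L1 = 3: L2 entries (in reading order) 2, 1, 3, 0, 4 — all 5 distinct ✓
  L1 = 4: L2 entries (in reading order) 1, 4, 2, 3, 0 — all 5 distinct ✓
Every symbol of L1 meets every symbol of L2 exactly once, so all 25 pairs are distinct (25 of 25).
Conclusion: YES.

YES


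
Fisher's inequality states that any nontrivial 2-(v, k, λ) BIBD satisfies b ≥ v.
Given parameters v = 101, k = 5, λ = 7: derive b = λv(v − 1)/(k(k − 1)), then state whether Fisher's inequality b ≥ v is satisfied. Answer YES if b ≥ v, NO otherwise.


r = λ(v − 1)/(k − 1) = 7·100/4 = 175.
b = vr/k = 101·175/5 = 3535.
Fisher's inequality: b ≥ v ⇔ 3535 ≥ 101? YES.

YES


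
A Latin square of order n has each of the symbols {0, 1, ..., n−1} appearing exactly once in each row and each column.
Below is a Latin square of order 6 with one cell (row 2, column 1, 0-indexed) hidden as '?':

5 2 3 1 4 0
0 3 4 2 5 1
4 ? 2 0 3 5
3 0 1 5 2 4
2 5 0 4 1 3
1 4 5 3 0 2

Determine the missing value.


Row 2 contains symbols [0, 2, 3, 4, 5] — missing [1].
Column 1 contains symbols [0, 2, 3, 4, 5] — missing [1].
The missing symbol must appear in both missing sets; intersection = [1].
Therefore the hidden value is 1.

Missing value = 1.


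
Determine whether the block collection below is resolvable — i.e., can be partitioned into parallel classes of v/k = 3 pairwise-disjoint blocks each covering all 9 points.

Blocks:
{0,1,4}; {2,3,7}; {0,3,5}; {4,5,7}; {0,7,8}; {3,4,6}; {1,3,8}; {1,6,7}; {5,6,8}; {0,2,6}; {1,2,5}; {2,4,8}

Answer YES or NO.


v = 9, block size k = 3, number of blocks = 12.
For resolvability, blocks must partition into parallel classes of size v/k = 3.
Total blocks must therefore be a multiple of 3: 12 = 3·4 + 0 ⇒ divisible ✓.
Greedy packing gives 4 candidate class(es). Each should be a full parallel class (size 3, covers all 9 points).
  Class 1 (3 blocks): {0,1,4}; {2,3,7}; {5,6,8}. Points covered: [0, 1, 2, 3, 4, 5, 6, 7, 8].
  Class 2 (3 blocks): {0,3,5}; {1,6,7}; {2,4,8}. Points covered: [0, 1, 2, 3, 4, 5, 6, 7, 8].
  Class 3 (3 blocks): {4,5,7}; {1,3,8}; {0,2,6}. Points covered: [0, 1, 2, 3, 4, 5, 6, 7, 8].
  Class 4 (3 blocks): {0,7,8}; {3,4,6}; {1,2,5}. Points covered: [0, 1, 2, 3, 4, 5, 6, 7, 8].
All classes full (size 3)? YES. All classes cover every point? YES.
Resolvable? YES.

YES


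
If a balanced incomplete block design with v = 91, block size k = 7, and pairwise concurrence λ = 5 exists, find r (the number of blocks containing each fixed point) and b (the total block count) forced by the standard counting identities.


Any 2-(v, k, λ) BIBD satisfies two necessary conditions:
  (i)  Each point sits in r blocks, and counting incidences through any fixed point gives r(k − 1) = λ(v − 1), so r = λ(v − 1)/(k − 1).
  (ii) Total incidences bk = vr, so b = vr/k.
Step 1: r = λ(v − 1)/(k − 1) = 5·(91 − 1)/(7 − 1) = 5·90/6 = 450/6 = 75.
Step 2: b = vr/k = 91·75/7 = 6825/7 = 975.
Check integrality: r = 75 ∈ Z ✓, b = 975 ∈ Z ✓.
(These identities are necessary conditions: they determine r and b for any design with these parameters, but do not by themselves prove that one exists.)

r = 75, b = 975.


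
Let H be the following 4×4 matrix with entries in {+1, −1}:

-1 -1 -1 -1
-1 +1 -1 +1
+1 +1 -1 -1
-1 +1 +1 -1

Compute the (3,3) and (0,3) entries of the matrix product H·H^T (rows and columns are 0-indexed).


Row 0 of H: [-1, -1, -1, -1].
Row 3 of H: [-1, 1, 1, -1].
(H·H^T)[3][3] = Σ_j H[3][j]·H[3][j] = (-1)² + (1)² + (1)² + (-1)² = 1 + 1 + 1 + 1 = 4.
(H·H^T)[0][3] = Σ_j H[0][j]·H[3][j] = (-1)·(-1) + (-1)·(1) + (-1)·(1) + (-1)·(-1) = 1 + -1 + -1 + 1 = 0.
So rows 0 and 3 are orthogonal; the diagonal entry equals n = 4.

(3,3) entry = 4; (0,3) entry = 0.


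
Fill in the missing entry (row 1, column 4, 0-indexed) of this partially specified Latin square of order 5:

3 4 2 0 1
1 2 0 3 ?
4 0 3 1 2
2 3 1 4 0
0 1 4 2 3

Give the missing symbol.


Row 1 contains symbols [0, 1, 2, 3] — missing [4].
Column 4 contains symbols [0, 1, 2, 3] — missing [4].
The missing symbol must appear in both missing sets; intersection = [4].
Therefore the hidden value is 4.

Missing value = 4.


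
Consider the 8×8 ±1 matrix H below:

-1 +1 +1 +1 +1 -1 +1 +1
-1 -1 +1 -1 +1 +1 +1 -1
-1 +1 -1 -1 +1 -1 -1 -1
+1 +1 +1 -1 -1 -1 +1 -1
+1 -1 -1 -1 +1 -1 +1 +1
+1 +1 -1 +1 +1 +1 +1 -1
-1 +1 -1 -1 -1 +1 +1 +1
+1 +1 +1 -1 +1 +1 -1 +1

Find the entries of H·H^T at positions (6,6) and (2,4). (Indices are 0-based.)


Row 2 of H: [-1, 1, -1, -1, 1, -1, -1, -1].
Row 4 of H: [1, -1, -1, -1, 1, -1, 1, 1].
Row 6 of H: [-1, 1, -1, -1, -1, 1, 1, 1].
(H·H^T)[6][6] = Σ_j H[6][j]·H[6][j] = (-1)² + (1)² + (-1)² + (-1)² + (-1)² + (1)² + (1)² + (1)² = 1 + 1 + 1 + 1 + 1 + 1 + 1 + 1 = 8.
(H·H^T)[2][4] = Σ_j H[2][j]·H[4][j] = (-1)·(1) + (1)·(-1) + (-1)·(-1) + (-1)·(-1) + (1)·(1) + (-1)·(-1) + (-1)·(1) + (-1)·(1) = -1 + -1 + 1 + 1 + 1 + 1 + -1 + -1 = 0.
So rows 2 and 4 are orthogonal; the diagonal entry equals n = 8.

(6,6) entry = 8; (2,4) entry = 0.


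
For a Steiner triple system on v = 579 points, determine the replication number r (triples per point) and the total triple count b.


An STS(v) is a 2-(v, 3, 1) BIBD: block size k = 3, λ = 1.
Replication: r(k − 1) = λ(v − 1) ⇒ r·2 = 579 − 1 = 578 ⇒ r = 289.
Block count: bk = vr ⇒ b·3 = 579·289 = 167331 ⇒ b = 55777.
(Check via b = v(v − 1)/6 = 579·578/6 = 334662/6 = 55777.)

r = 289, b = 55777.


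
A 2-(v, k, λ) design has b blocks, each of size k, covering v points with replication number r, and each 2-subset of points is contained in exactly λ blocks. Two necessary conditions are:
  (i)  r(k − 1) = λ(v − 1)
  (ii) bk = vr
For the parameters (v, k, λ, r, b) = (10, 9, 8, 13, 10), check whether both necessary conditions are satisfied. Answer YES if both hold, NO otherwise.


Condition (i): r(k − 1) = 13·8 = 104; λ(v − 1) = 8·9 = 72. Match? NO.
Condition (ii): bk = 10·9 = 90; vr = 10·13 = 130. Match? NO.
Both conditions hold? NO.

NO


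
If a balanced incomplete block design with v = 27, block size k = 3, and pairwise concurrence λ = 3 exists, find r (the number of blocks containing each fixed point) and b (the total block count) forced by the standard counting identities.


Any 2-(v, k, λ) BIBD satisfies two necessary conditions:
  (i)  Each point sits in r blocks, and counting incidences through any fixed point gives r(k − 1) = λ(v − 1), so r = λ(v − 1)/(k − 1).
  (ii) Total incidences bk = vr, so b = vr/k.
Step 1: r = λ(v − 1)/(k − 1) = 3·(27 − 1)/(3 − 1) = 3·26/2 = 78/2 = 39.
Step 2: b = vr/k = 27·39/3 = 1053/3 = 351.
Check integrality: r = 39 ∈ Z ✓, b = 351 ∈ Z ✓.
(These identities are necessary conditions: they determine r and b for any design with these parameters, but do not by themselves prove that one exists.)

r = 39, b = 351.


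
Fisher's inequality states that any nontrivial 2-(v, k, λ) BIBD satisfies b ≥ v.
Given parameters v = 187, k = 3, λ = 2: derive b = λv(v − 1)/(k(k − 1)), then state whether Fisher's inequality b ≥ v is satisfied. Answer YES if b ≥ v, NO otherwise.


b = λv(v − 1)/(k(k − 1)) = 2·187·186/(3·2) = 69564/6 = 11594.
Compare with v = 187: b ≥ v, so Fisher's inequality holds.

YES


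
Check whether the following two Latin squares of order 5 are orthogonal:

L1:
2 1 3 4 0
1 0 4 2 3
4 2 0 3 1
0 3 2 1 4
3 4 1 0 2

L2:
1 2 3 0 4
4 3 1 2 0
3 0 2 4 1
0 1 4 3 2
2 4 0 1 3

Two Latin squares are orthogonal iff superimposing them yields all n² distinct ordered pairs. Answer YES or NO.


Form the n² = 25 superimposed pairs (L1[i][j], L2[i][j]), row by row (rows and columns indexed from 0):
row 0: (2,1) (1,2) (3,3) (4,0) (0,4)
row 1: (1,4) (0,3) (4,1) (2,2) (3,0)
row 2: (4,3) (2,0) (0,2) (3,4) (1,1)
row 3: (0,0) (3,1) (2,4) (1,3) (4,2)
row 4: (3,2) (4,4) (1,0) (0,1) (2,3)
Orthogonality requires all 25 pairs distinct.
Check by first coordinate: for each symbol s of L1, list the L2 entries in the n cells where L1 = s; they must all differ.
  L1 = 0: L2 entries (in reading order) 4, 3, 2, 0, 1 — all 5 distinct ✓
  L1 = 1: L2 entries (in reading order) 2, 4, 1, 3, 0 — all 5 distinct ✓
  L1 = 2: L2 entries (in reading order) 1, 2, 0, 4, 3 — all 5 distinct ✓
  L1 = 3: L2 entries (in reading order) 3, 0, 4, 1, 2 — all 5 distinct ✓
  L1 = 4: L2 entries (in reading order) 0, 1, 3, 2, 4 — all 5 distinct ✓
Every symbol of L1 meets every symbol of L2 exactly once, so all 25 pairs are distinct (25 of 25).
Conclusion: YES.

YES


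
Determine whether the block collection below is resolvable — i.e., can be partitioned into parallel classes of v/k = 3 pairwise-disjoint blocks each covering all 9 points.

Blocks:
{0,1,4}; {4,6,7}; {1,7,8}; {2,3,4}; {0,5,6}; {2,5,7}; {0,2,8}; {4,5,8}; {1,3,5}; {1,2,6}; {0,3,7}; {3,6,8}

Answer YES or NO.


v = 9, block size k = 3, number of blocks = 12.
For resolvability, blocks must partition into parallel classes of size v/k = 3.
Total blocks must therefore be a multiple of 3: 12 = 3·4 + 0 ⇒ divisible ✓.
Greedy packing gives 4 candidate class(es). Each should be a full parallel class (size 3, covers all 9 points).
  Class 1 (3 blocks): {0,1,4}; {2,5,7}; {3,6,8}. Points covered: [0, 1, 2, 3, 4, 5, 6, 7, 8].
  Class 2 (3 blocks): {4,6,7}; {0,2,8}; {1,3,5}. Points covered: [0, 1, 2, 3, 4, 5, 6, 7, 8].
  Class 3 (3 blocks): {1,7,8}; {2,3,4}; {0,5,6}. Points covered: [0, 1, 2, 3, 4, 5, 6, 7, 8].
  Class 4 (3 blocks): {4,5,8}; {1,2,6}; {0,3,7}. Points covered: [0, 1, 2, 3, 4, 5, 6, 7, 8].
All classes full (size 3)? YES. All classes cover every point? YES.
Resolvable? YES.

YES


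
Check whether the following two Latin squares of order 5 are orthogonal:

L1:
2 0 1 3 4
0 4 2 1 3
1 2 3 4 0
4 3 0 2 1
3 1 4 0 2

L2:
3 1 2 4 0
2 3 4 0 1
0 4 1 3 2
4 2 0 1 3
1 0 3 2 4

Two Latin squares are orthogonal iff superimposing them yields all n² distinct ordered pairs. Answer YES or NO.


Form the n² = 25 superimposed pairs (L1[i][j], L2[i][j]), row by row (rows and columns indexed from 0):
row 0: (2,3) (0,1) (1,2) (3,4) (4,0)
row 1: (0,2) (4,3) (2,4) (1,0) (3,1)
row 2: (1,0) (2,4) (3,1) (4,3) (0,2)
row 3: (4,4) (3,2) (0,0) (2,1) (1,3)
row 4: (3,1) (1,0) (4,3) (0,2) (2,4)
Orthogonality requires all 25 pairs distinct.
But the pair (1,0) repeats: cell (1,3) has L1 = 1, L2 = 0, and cell (2,0) has L1 = 1, L2 = 0.
A repeated pair means some other pair never occurs (only 15 distinct pairs out of 25), so the squares are not orthogonal.
Conclusion: NO.

NO


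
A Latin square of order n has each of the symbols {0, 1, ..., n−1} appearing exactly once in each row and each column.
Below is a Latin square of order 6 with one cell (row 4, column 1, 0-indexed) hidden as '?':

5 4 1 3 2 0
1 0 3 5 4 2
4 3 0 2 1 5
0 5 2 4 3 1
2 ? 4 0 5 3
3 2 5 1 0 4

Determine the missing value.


Row 4 contains symbols [0, 2, 3, 4, 5] — missing [1].
Column 1 contains symbols [0, 2, 3, 4, 5] — missing [1].
The missing symbol must appear in both missing sets; intersection = [1].
Therefore the hidden value is 1.

Missing value = 1.


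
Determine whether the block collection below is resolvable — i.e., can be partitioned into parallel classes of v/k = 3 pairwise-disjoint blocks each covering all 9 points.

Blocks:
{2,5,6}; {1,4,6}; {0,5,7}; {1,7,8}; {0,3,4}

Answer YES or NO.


v = 9, block size k = 3, number of blocks = 5.
For resolvability, blocks must partition into parallel classes of size v/k = 3.
Total blocks must therefore be a multiple of 3: 5 = 3·1 + 2 ⇒ not divisible ✗.
Resolvable? NO.

NO


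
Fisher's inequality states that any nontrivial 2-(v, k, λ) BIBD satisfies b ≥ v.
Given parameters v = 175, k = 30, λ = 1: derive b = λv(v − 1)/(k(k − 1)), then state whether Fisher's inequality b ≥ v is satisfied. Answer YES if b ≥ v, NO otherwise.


b = λv(v − 1)/(k(k − 1)) = 1·175·174/(30·29) = 30450/870 = 35.
Compare with v = 175: b < v, so Fisher's inequality fails.

NO


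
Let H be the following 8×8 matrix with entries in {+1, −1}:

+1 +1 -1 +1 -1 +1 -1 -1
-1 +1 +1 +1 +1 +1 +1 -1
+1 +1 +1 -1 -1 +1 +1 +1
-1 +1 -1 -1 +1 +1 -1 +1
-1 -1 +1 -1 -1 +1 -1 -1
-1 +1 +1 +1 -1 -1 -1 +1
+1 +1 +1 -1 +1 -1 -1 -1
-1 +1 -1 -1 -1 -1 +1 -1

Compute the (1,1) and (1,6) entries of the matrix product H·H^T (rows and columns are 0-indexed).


Row 1 of H: [-1, 1, 1, 1, 1, 1, 1, -1].
Row 6 of H: [1, 1, 1, -1, 1, -1, -1, -1].
(H·H^T)[1][1] = Σ_j H[1][j]·H[1][j] = (-1)² + (1)² + (1)² + (1)² + (1)² + (1)² + (1)² + (-1)² = 1 + 1 + 1 + 1 + 1 + 1 + 1 + 1 = 8.
(H·H^T)[1][6] = Σ_j H[1][j]·H[6][j] = (-1)·(1) + (1)·(1) + (1)·(1) + (1)·(-1) + (1)·(1) + (1)·(-1) + (1)·(-1) + (-1)·(-1) = -1 + 1 + 1 + -1 + 1 + -1 + -1 + 1 = 0.
So rows 1 and 6 are orthogonal; the diagonal entry equals n = 8.

(1,1) entry = 8; (1,6) entry = 0.


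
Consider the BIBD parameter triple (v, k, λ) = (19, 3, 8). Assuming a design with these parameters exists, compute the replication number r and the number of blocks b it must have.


Any 2-(v, k, λ) BIBD satisfies two necessary conditions:
  (i)  Each point sits in r blocks, and counting incidences through any fixed point gives r(k − 1) = λ(v − 1), so r = λ(v − 1)/(k − 1).
  (ii) Total incidences bk = vr, so b = vr/k.
Step 1: r = λ(v − 1)/(k − 1) = 8·(19 − 1)/(3 − 1) = 8·18/2 = 144/2 = 72.
Step 2: b = vr/k = 19·72/3 = 1368/3 = 456.
Check integrality: r = 72 ∈ Z ✓, b = 456 ∈ Z ✓.
(These identities are necessary conditions: they determine r and b for any design with these parameters, but do not by themselves prove that one exists.)

r = 72, b = 456.


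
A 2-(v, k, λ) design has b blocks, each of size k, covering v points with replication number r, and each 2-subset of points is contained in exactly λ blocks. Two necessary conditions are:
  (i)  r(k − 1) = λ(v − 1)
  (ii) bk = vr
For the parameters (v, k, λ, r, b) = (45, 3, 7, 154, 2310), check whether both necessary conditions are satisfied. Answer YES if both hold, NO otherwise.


Condition (i): r(k − 1) = 154·2 = 308; λ(v − 1) = 7·44 = 308. Match? YES.
Condition (ii): bk = 2310·3 = 6930; vr = 45·154 = 6930. Match? YES.
Both conditions hold? YES.

YES


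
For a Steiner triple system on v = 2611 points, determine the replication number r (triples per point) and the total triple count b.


An STS(v) is a 2-(v, 3, 1) BIBD: block size k = 3, λ = 1.
Replication: r(k − 1) = λ(v − 1) ⇒ r·2 = 2611 − 1 = 2610 ⇒ r = 1305.
Block count: b = v(v − 1)/6 = 2611·2610/6 = 6814710/6 = 1135785.

r = 1305, b = 1135785.


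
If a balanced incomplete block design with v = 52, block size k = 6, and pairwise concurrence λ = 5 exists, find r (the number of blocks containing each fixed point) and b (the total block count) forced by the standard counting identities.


Any 2-(v, k, λ) BIBD satisfies two necessary conditions:
  (i)  Each point sits in r blocks, and counting incidences through any fixed point gives r(k − 1) = λ(v − 1), so r = λ(v − 1)/(k − 1).
  (ii) Total incidences bk = vr, so b = vr/k.
Step 1: r = λ(v − 1)/(k − 1) = 5·(52 − 1)/(6 − 1) = 5·51/5 = 255/5 = 51.
Step 2: b = vr/k = 52·51/6 = 2652/6 = 442.
Check integrality: r = 51 ∈ Z ✓, b = 442 ∈ Z ✓.
(These identities are necessary conditions: they determine r and b for any design with these parameters, but do not by themselves prove that one exists.)

r = 51, b = 442.


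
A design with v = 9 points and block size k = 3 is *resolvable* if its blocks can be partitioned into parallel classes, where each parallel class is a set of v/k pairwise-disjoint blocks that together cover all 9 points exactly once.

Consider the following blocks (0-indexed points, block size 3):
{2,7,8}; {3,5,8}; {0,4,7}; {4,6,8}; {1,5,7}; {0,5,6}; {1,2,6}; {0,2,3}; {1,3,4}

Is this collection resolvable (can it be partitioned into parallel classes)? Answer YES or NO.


v = 9, block size k = 3, number of blocks = 9.
For resolvability, blocks must partition into parallel classes of size v/k = 3.
Total blocks must therefore be a multiple of 3: 9 = 3·3 + 0 ⇒ divisible ✓.
Greedy packing gives 3 candidate class(es). Each should be a full parallel class (size 3, covers all 9 points).
  Class 1 (3 blocks): {2,7,8}; {0,5,6}; {1,3,4}. Points covered: [0, 1, 2, 3, 4, 5, 6, 7, 8].
  Class 2 (3 blocks): {3,5,8}; {0,4,7}; {1,2,6}. Points covered: [0, 1, 2, 3, 4, 5, 6, 7, 8].
  Class 3 (3 blocks): {4,6,8}; {1,5,7}; {0,2,3}. Points covered: [0, 1, 2, 3, 4, 5, 6, 7, 8].
All classes full (size 3)? YES. All classes cover every point? YES.
Resolvable? YES.

YES


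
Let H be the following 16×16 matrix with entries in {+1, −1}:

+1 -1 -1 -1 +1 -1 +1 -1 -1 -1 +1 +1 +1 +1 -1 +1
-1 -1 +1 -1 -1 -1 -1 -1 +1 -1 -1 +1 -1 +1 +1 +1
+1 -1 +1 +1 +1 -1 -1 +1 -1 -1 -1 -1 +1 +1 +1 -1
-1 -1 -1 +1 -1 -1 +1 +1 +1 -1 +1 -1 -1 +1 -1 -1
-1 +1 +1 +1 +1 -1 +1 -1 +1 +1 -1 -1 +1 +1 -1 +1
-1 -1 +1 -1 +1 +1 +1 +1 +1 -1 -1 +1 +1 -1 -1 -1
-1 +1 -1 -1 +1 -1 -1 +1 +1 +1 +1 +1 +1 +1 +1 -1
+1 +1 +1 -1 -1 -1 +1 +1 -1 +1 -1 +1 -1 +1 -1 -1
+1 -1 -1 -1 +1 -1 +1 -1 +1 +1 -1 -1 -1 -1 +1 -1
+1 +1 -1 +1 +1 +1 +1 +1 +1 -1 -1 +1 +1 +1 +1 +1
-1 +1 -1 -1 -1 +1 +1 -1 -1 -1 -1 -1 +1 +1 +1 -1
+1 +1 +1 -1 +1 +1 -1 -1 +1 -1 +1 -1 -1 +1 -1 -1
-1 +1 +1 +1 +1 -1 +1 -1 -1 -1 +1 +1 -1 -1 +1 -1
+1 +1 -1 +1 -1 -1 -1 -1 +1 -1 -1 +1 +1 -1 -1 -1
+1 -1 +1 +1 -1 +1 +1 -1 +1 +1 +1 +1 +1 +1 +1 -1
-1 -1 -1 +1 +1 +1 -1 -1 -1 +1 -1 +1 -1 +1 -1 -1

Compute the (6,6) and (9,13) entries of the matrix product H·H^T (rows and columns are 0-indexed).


Row 6 of H: [-1, 1, -1, -1, 1, -1, -1, 1, 1, 1, 1, 1, 1, 1, 1, -1].
Row 9 of H: [1, 1, -1, 1, 1, 1, 1, 1, 1, -1, -1, 1, 1, 1, 1, 1].
Row 13 of H: [1, 1, -1, 1, -1, -1, -1, -1, 1, -1, -1, 1, 1, -1, -1, -1].
(H·H^T)[6][6] = Σ_j H[6][j]·H[6][j] = (-1)² + (1)² + (-1)² + (-1)² + (1)² + (-1)² + (-1)² + (1)² + (1)² + (1)² + (1)² + (1)² + (1)² + (1)² + (1)² + (-1)² = 1 + 1 + 1 + 1 + 1 + 1 + 1 + 1 + 1 + 1 + 1 + 1 + 1 + 1 + 1 + 1 = 16.
(H·H^T)[9][13] = Σ_j H[9][j]·H[13][j] = (1)·(1) + (1)·(1) + (-1)·(-1) + (1)·(1) + (1)·(-1) + (1)·(-1) + (1)·(-1) + (1)·(-1) + (1)·(1) + (-1)·(-1) + (-1)·(-1) + (1)·(1) + (1)·(1) + (1)·(-1) + (1)·(-1) + (1)·(-1) = 1 + 1 + 1 + 1 + -1 + -1 + -1 + -1 + 1 + 1 + 1 + 1 + 1 + -1 + -1 + -1 = 2.
Rows 9 and 13 are not orthogonal (dot product = 2 ≠ 0), so H is not a Hadamard matrix.

(6,6) entry = 16; (9,13) entry = 2.


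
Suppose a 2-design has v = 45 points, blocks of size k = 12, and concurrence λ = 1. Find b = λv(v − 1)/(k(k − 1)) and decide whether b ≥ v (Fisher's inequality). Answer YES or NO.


b = λv(v − 1)/(k(k − 1)) = 1·45·44/(12·11) = 1980/132 = 15.
Compare with v = 45: b < v, so Fisher's inequality fails.

NO


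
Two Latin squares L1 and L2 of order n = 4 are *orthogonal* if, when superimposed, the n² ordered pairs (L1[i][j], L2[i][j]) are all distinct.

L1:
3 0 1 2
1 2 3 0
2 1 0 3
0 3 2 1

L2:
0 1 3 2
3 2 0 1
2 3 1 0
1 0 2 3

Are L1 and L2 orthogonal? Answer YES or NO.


Form the n² = 16 superimposed pairs (L1[i][j], L2[i][j]), row by row (rows and columns indexed from 0):
row 0: (3,0) (0,1) (1,3) (2,2)
row 1: (1,3) (2,2) (3,0) (0,1)
row 2: (2,2) (1,3) (0,1) (3,0)
row 3: (0,1) (3,0) (2,2) (1,3)
Orthogonality requires all 16 pairs distinct.
But the pair (1,3) repeats: cell (0,2) has L1 = 1, L2 = 3, and cell (1,0) has L1 = 1, L2 = 3.
A repeated pair means some other pair never occurs (only 4 distinct pairs out of 16), so the squares are not orthogonal.
Conclusion: NO.

NO


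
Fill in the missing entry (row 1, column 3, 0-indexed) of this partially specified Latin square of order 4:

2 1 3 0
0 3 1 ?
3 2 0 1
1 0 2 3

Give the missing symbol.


Row 1 contains symbols [0, 1, 3] — missing [2].
Column 3 contains symbols [0, 1, 3] — missing [2].
The missing symbol must appear in both missing sets; intersection = [2].
Therefore the hidden value is 2.

Missing value = 2.


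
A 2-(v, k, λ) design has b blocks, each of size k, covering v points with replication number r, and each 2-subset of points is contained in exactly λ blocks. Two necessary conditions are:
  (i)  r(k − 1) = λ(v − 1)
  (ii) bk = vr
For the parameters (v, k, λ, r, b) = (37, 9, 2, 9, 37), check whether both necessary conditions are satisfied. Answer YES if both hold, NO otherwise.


Condition (i): r(k − 1) = 9·8 = 72; λ(v − 1) = 2·36 = 72. Match? YES.
Condition (ii): bk = 37·9 = 333; vr = 37·9 = 333. Match? YES.
Both conditions hold? YES.

YES


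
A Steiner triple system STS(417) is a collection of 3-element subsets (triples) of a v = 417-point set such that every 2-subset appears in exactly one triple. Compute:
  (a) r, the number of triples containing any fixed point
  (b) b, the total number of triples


An STS(v) is a 2-(v, 3, 1) BIBD: block size k = 3, λ = 1.
Replication: r(k − 1) = λ(v − 1) ⇒ r·2 = 417 − 1 = 416 ⇒ r = 208.
Block count: b = v(v − 1)/6 = 417·416/6 = 173472/6 = 28912.

r = 208, b = 28912.


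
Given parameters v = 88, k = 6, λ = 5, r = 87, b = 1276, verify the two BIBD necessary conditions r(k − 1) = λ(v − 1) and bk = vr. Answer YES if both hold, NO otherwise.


Condition (i): r(k − 1) = 87·5 = 435; λ(v − 1) = 5·87 = 435. Match? YES.
Condition (ii): bk = 1276·6 = 7656; vr = 88·87 = 7656. Match? YES.
Both conditions hold? YES.

YES


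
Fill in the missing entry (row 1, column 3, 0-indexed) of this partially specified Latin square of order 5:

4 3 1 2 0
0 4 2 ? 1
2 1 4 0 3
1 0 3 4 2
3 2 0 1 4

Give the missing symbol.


Row 1 contains symbols [0, 1, 2, 4] — missing [3].
Column 3 contains symbols [0, 1, 2, 4] — missing [3].
The missing symbol must appear in both missing sets; intersection = [3].
Therefore the hidden value is 3.

Missing value = 3.


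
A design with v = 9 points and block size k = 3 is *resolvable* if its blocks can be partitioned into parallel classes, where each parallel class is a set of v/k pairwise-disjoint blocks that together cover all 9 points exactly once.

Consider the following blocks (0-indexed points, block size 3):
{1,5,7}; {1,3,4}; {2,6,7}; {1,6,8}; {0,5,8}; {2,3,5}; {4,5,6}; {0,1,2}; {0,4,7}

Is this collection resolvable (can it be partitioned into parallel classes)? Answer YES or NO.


v = 9, block size k = 3, number of blocks = 9.
For resolvability, blocks must partition into parallel classes of size v/k = 3.
Total blocks must therefore be a multiple of 3: 9 = 3·3 + 0 ⇒ divisible ✓.
Consider block {1,5,7}. It intersects every other block in the collection, so no parallel class of size 3 can contain it.
Since every block must belong to some parallel class in a resolution, the collection cannot be partitioned into parallel classes.
Resolvable? NO.

NO


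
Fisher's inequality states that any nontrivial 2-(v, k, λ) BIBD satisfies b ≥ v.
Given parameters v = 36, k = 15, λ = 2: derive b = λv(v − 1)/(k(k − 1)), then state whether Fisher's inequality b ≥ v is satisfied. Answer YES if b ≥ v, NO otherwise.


b = λv(v − 1)/(k(k − 1)) = 2·36·35/(15·14) = 2520/210 = 12.
Compare with v = 36: b < v, so Fisher's inequality fails.

NO


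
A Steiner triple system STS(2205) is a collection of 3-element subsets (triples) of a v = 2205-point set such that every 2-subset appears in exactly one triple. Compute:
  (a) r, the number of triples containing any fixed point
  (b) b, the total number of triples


An STS(v) is a 2-(v, 3, 1) BIBD: block size k = 3, λ = 1.
Replication: r(k − 1) = λ(v − 1) ⇒ r·2 = 2205 − 1 = 2204 ⇒ r = 1102.
Block count: b = v(v − 1)/6 = 2205·2204/6 = 4859820/6 = 809970.
(Check via bk = vr: 809970·3 = 2429910 = 2205·1102 = 2429910 ✓.)

r = 1102, b = 809970.


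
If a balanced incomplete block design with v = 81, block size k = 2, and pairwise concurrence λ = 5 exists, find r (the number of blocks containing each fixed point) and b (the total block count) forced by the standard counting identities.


Any 2-(v, k, λ) BIBD satisfies two necessary conditions:
  (i)  Each point sits in r blocks, and counting incidences through any fixed point gives r(k − 1) = λ(v − 1), so r = λ(v − 1)/(k − 1).
  (ii) Total incidences bk = vr, so b = vr/k.
Step 1: r = λ(v − 1)/(k − 1) = 5·(81 − 1)/(2 − 1) = 5·80/1 = 400/1 = 400.
Step 2: b = vr/k = 81·400/2 = 32400/2 = 16200.
Check integrality: r = 400 ∈ Z ✓, b = 16200 ∈ Z ✓.
(These identities are necessary conditions: they determine r and b for any design with these parameters, but do not by themselves prove that one exists.)

r = 400, b = 16200.


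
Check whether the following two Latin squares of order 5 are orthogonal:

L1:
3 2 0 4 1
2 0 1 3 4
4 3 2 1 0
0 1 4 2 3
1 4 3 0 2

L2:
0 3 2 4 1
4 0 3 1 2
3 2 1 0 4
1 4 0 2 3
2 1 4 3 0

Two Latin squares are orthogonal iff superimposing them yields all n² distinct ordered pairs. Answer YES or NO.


Form the n² = 25 superimposed pairs (L1[i][j], L2[i][j]), row by row (rows and columns indexed from 0):
row 0: (3,0) (2,3) (0,2) (4,4) (1,1)
row 1: (2,4) (0,0) (1,3) (3,1) (4,2)
row 2: (4,3) (3,2) (2,1) (1,0) (0,4)
row 3: (0,1) (1,4) (4,0) (2,2) (3,3)
row 4: (1,2) (4,1) (3,4) (0,3) (2,0)
Orthogonality requires all 25 pairs distinct.
Check by first coordinate: for each symbol s of L1, list the L2 entries in the n cells where L1 = s; they must all differ.
  L1 = 0: L2 entries (in reading order) 2, 0, 4, 1, 3 — all 5 distinct ✓
  L1 = 1: L2 entries (in reading order) 1, 3, 0, 4, 2 — all 5 distinct ✓
  L1 = 2: L2 entries (in reading order) 3, 4, 1, 2, 0 — all 5 distinct ✓
  L1 = 3: L2 entries (in reading order) 0, 1, 2, 3, 4 — all 5 distinct ✓
  L1 = 4: L2 entries (in reading order) 4, 2, 3, 0, 1 — all 5 distinct ✓
Every symbol of L1 meets every symbol of L2 exactly once, so all 25 pairs are distinct (25 of 25).
Conclusion: YES.

YES


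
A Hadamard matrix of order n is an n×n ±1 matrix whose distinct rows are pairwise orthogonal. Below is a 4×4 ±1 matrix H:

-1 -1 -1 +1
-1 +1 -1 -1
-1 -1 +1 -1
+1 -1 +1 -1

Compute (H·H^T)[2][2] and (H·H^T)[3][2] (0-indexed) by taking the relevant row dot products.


Row 2 of H: [-1, -1, 1, -1].
Row 3 of H: [1, -1, 1, -1].
(H·H^T)[2][2] = Σ_j H[2][j]·H[2][j] = (-1)² + (-1)² + (1)² + (-1)² = 1 + 1 + 1 + 1 = 4.
(H·H^T)[3][2] = Σ_j H[3][j]·H[2][j] = (1)·(-1) + (-1)·(-1) + (1)·(1) + (-1)·(-1) = -1 + 1 + 1 + 1 = 2.
Rows 3 and 2 are not orthogonal (dot product = 2 ≠ 0), so H is not a Hadamard matrix.

(2,2) entry = 4; (3,2) entry = 2.


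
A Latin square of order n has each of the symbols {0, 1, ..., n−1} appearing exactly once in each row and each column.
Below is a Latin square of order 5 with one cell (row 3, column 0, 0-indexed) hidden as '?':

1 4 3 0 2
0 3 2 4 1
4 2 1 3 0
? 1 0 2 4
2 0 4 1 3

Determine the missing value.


Row 3 contains symbols [0, 1, 2, 4] — missing [3].
Column 0 contains symbols [0, 1, 2, 4] — missing [3].
The missing symbol must appear in both missing sets; intersection = [3].
Therefore the hidden value is 3.

Missing value = 3.


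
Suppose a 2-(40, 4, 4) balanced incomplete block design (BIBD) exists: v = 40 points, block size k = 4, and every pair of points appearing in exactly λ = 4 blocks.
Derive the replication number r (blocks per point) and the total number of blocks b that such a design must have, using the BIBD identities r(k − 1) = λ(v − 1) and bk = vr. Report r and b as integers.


Any 2-(v, k, λ) BIBD satisfies two necessary conditions:
  (i)  Each point sits in r blocks, and counting incidences through any fixed point gives r(k − 1) = λ(v − 1), so r = λ(v − 1)/(k − 1).
  (ii) Total incidences bk = vr, so b = vr/k.
Step 1: r = λ(v − 1)/(k − 1) = 4·(40 − 1)/(4 − 1) = 4·39/3 = 156/3 = 52.
Step 2: b = vr/k = 40·52/4 = 2080/4 = 520.
Check integrality: r = 52 ∈ Z ✓, b = 520 ∈ Z ✓.
(These identities are necessary conditions: they determine r and b for any design with these parameters, but do not by themselves prove that one exists.)

r = 52, b = 520.


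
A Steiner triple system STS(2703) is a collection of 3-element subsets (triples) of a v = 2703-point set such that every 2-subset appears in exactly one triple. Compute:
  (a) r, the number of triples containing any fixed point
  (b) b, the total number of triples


An STS(v) is a 2-(v, 3, 1) BIBD: block size k = 3, λ = 1.
Replication: r(k − 1) = λ(v − 1) ⇒ r·2 = 2703 − 1 = 2702 ⇒ r = 1351.
Block count: bk = vr ⇒ b·3 = 2703·1351 = 3651753 ⇒ b = 1217251.
(Check via b = v(v − 1)/6 = 2703·2702/6 = 7303506/6 = 1217251.)

r = 1351, b = 1217251.


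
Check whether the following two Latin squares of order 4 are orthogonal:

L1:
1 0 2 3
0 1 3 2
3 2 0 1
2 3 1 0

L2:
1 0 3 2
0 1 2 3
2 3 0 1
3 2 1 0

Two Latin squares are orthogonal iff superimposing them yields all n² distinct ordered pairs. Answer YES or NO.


Form the n² = 16 superimposed pairs (L1[i][j], L2[i][j]), row by row (rows and columns indexed from 0):
row 0: (1,1) (0,0) (2,3) (3,2)
row 1: (0,0) (1,1) (3,2) (2,3)
row 2: (3,2) (2,3) (0,0) (1,1)
row 3: (2,3) (3,2) (1,1) (0,0)
Orthogonality requires all 16 pairs distinct.
But the pair (0,0) repeats: cell (0,1) has L1 = 0, L2 = 0, and cell (1,0) has L1 = 0, L2 = 0.
A repeated pair means some other pair never occurs (only 4 distinct pairs out of 16), so the squares are not orthogonal.
Conclusion: NO.

NO


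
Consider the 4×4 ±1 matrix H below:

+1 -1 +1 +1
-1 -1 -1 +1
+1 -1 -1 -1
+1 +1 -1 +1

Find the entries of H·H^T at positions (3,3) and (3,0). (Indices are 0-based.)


Row 0 of H: [1, -1, 1, 1].
Row 3 of H: [1, 1, -1, 1].
(H·H^T)[3][3] = Σ_j H[3][j]·H[3][j] = (1)² + (1)² + (-1)² + (1)² = 1 + 1 + 1 + 1 = 4.
(H·H^T)[3][0] = Σ_j H[3][j]·H[0][j] = (1)·(1) + (1)·(-1) + (-1)·(1) + (1)·(1) = 1 + -1 + -1 + 1 = 0.
So rows 3 and 0 are orthogonal; the diagonal entry equals n = 4.

(3,3) entry = 4; (3,0) entry = 0.


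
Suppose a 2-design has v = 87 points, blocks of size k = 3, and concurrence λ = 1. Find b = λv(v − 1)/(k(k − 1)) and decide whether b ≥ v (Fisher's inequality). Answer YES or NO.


r = λ(v − 1)/(k − 1) = 1·86/2 = 43.
b = vr/k = 87·43/3 = 1247.
Fisher's inequality: b ≥ v ⇔ 1247 ≥ 87? YES.

YES


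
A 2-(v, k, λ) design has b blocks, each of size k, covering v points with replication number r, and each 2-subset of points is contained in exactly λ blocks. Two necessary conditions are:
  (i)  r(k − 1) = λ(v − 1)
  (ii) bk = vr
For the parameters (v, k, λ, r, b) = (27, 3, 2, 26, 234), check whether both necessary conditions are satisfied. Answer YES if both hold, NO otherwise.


Condition (i): r(k − 1) = 26·2 = 52; λ(v − 1) = 2·26 = 52. Match? YES.
Condition (ii): bk = 234·3 = 702; vr = 27·26 = 702. Match? YES.
Both conditions hold? YES.

YES


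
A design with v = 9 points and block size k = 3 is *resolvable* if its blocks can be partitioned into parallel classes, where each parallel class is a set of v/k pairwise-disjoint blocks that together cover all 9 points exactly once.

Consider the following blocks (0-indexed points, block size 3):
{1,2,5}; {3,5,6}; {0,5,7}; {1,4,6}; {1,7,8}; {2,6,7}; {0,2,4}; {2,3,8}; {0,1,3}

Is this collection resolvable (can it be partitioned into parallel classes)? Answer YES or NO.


v = 9, block size k = 3, number of blocks = 9.
For resolvability, blocks must partition into parallel classes of size v/k = 3.
Total blocks must therefore be a multiple of 3: 9 = 3·3 + 0 ⇒ divisible ✓.
Consider block {1,2,5}. It intersects every other block in the collection, so no parallel class of size 3 can contain it.
Since every block must belong to some parallel class in a resolution, the collection cannot be partitioned into parallel classes.
Resolvable? NO.

NO


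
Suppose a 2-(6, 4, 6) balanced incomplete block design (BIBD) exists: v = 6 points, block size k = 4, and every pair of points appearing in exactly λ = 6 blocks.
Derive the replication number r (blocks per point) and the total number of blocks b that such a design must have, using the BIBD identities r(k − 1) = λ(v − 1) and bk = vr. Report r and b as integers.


Any 2-(v, k, λ) BIBD satisfies two necessary conditions:
  (i)  Each point sits in r blocks, and counting incidences through any fixed point gives r(k − 1) = λ(v − 1), so r = λ(v − 1)/(k − 1).
  (ii) Total incidences bk = vr, so b = vr/k.
Step 1: r = λ(v − 1)/(k − 1) = 6·(6 − 1)/(4 − 1) = 6·5/3 = 30/3 = 10.
Step 2: b = vr/k = 6·10/4 = 60/4 = 15.
Check integrality: r = 10 ∈ Z ✓, b = 15 ∈ Z ✓.
(These identities are necessary conditions: they determine r and b for any design with these parameters, but do not by themselves prove that one exists.)

r = 10, b = 15.


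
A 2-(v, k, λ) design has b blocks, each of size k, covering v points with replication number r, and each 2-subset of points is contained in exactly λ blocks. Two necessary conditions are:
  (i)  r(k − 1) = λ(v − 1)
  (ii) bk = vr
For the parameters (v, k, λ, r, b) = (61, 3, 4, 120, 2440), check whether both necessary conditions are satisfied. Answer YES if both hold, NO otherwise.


Condition (i): r(k − 1) = 120·2 = 240; λ(v − 1) = 4·60 = 240. Match? YES.
Condition (ii): bk = 2440·3 = 7320; vr = 61·120 = 7320. Match? YES.
Both conditions hold? YES.

YES


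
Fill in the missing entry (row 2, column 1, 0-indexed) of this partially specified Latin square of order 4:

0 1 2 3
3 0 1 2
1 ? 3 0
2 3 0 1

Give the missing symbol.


Row 2 contains symbols [0, 1, 3] — missing [2].
Column 1 contains symbols [0, 1, 3] — missing [2].
The missing symbol must appear in both missing sets; intersection = [2].
Therefore the hidden value is 2.

Missing value = 2.


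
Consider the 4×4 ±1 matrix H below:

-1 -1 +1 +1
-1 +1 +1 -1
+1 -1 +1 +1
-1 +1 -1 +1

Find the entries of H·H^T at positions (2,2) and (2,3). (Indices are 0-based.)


Row 2 of H: [1, -1, 1, 1].
Row 3 of H: [-1, 1, -1, 1].
(H·H^T)[2][2] = Σ_j H[2][j]·H[2][j] = (1)² + (-1)² + (1)² + (1)² = 1 + 1 + 1 + 1 = 4.
(H·H^T)[2][3] = Σ_j H[2][j]·H[3][j] = (1)·(-1) + (-1)·(1) + (1)·(-1) + (1)·(1) = -1 + -1 + -1 + 1 = -2.
Rows 2 and 3 are not orthogonal (dot product = -2 ≠ 0), so H is not a Hadamard matrix.

(2,2) entry = 4; (2,3) entry = -2.


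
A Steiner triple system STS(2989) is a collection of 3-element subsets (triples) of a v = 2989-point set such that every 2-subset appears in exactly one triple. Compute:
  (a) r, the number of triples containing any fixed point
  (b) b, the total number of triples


An STS(v) is a 2-(v, 3, 1) BIBD: block size k = 3, λ = 1.
Replication: r(k − 1) = λ(v − 1) ⇒ r·2 = 2989 − 1 = 2988 ⇒ r = 1494.
Block count: bk = vr ⇒ b·3 = 2989·1494 = 4465566 ⇒ b = 1488522.

r = 1494, b = 1488522.
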